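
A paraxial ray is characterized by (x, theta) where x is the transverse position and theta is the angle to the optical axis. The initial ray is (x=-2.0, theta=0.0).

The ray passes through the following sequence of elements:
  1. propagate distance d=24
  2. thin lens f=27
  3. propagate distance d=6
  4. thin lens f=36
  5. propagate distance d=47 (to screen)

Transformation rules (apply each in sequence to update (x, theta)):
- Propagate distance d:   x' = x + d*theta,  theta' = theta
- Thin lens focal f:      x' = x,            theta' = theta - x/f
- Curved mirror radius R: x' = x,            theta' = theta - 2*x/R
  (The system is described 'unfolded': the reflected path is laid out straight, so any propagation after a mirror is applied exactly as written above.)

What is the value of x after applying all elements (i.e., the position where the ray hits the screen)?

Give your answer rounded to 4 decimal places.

Answer: 3.9568

Derivation:
Initial: x=-2.0000 theta=0.0000
After 1 (propagate distance d=24): x=-2.0000 theta=0.0000
After 2 (thin lens f=27): x=-2.0000 theta=2/27 (≈0.0741)
After 3 (propagate distance d=6): x=-14/9 (≈-1.5556) theta=2/27 (≈0.0741)
After 4 (thin lens f=36): x=-14/9 (≈-1.5556) theta=19/162 (≈0.1173)
After 5 (propagate distance d=47 (to screen)): x=641/162 (≈3.9568) theta=19/162 (≈0.1173)
Rounded to 4 decimal places: x = 3.9568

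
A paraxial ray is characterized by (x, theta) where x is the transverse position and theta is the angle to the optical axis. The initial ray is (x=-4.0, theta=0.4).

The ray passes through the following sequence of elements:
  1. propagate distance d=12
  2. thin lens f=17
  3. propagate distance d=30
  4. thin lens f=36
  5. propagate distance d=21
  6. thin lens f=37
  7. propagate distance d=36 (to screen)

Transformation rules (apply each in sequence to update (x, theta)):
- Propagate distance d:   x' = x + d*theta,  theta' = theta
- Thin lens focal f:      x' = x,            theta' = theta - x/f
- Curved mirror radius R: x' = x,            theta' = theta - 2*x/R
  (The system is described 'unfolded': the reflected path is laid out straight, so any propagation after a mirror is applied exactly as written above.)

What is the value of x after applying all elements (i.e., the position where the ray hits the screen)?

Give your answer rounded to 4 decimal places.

Answer: 1.6462

Derivation:
Initial: x=-4.0000 theta=0.4000
After 1 (propagate distance d=12): x=0.8000 theta=0.4000
After 2 (thin lens f=17): x=0.8000 theta=6/17 (≈0.3529)
After 3 (propagate distance d=30): x=968/85 (≈11.3882) theta=6/17 (≈0.3529)
After 4 (thin lens f=36): x=968/85 (≈11.3882) theta=28/765 (≈0.0366)
After 5 (propagate distance d=21): x=620/51 (≈12.1569) theta=28/765 (≈0.0366)
After 6 (thin lens f=37): x=620/51 (≈12.1569) theta=-8264/28305 (≈-0.2920)
After 7 (propagate distance d=36 (to screen)): x=15532/9435 (≈1.6462) theta=-8264/28305 (≈-0.2920)
Rounded to 4 decimal places: x = 1.6462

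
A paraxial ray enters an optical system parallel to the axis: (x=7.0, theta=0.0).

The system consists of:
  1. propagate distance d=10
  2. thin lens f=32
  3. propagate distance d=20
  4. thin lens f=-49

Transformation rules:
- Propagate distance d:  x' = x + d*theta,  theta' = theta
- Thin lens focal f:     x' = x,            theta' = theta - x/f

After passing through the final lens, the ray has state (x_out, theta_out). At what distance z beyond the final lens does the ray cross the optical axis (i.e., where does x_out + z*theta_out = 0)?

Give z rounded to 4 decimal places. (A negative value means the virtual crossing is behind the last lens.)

Initial: x=7.0000 theta=0.0000
After 1 (propagate distance d=10): x=7.0000 theta=0.0000
After 2 (thin lens f=32): x=7.0000 theta=-7/32 (≈-0.2188)
After 3 (propagate distance d=20): x=2.6250 theta=-7/32 (≈-0.2188)
After 4 (thin lens f=-49): x=2.6250 theta=-37/224 (≈-0.1652)
z_focus = -x_out/theta_out = -(2.6250)/(-37/224) = 588/37 ≈ 15.8919
Rounded to 4 decimal places: z = 15.8919

Answer: 15.8919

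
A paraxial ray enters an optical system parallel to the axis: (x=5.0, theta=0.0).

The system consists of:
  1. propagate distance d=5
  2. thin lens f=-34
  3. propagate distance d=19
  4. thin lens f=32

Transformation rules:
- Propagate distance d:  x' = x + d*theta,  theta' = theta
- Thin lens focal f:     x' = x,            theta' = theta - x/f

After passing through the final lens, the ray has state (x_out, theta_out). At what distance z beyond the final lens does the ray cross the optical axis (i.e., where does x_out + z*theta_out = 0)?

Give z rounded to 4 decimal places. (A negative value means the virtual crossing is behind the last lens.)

Answer: 80.7619

Derivation:
Initial: x=5.0000 theta=0.0000
After 1 (propagate distance d=5): x=5.0000 theta=0.0000
After 2 (thin lens f=-34): x=5.0000 theta=5/34 (≈0.1471)
After 3 (propagate distance d=19): x=265/34 (≈7.7941) theta=5/34 (≈0.1471)
After 4 (thin lens f=32): x=265/34 (≈7.7941) theta=-105/1088 (≈-0.0965)
z_focus = -x_out/theta_out = -(265/34)/(-105/1088) = 1696/21 ≈ 80.7619
Rounded to 4 decimal places: z = 80.7619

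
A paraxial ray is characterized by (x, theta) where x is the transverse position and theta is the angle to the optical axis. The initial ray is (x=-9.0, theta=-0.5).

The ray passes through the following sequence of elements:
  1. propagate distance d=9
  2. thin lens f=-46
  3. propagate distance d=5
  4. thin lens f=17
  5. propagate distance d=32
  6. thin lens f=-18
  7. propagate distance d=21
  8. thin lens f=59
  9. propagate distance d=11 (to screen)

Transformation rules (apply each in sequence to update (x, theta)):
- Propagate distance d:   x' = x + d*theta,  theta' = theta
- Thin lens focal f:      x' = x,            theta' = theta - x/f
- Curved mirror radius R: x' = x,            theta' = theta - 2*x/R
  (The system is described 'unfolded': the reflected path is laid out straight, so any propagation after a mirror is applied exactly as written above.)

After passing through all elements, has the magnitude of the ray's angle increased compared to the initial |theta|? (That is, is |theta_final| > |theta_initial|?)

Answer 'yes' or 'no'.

Initial: x=-9.0000 theta=-0.5000
After 1 (propagate distance d=9): x=-13.5000 theta=-0.5000
After 2 (thin lens f=-46): x=-13.5000 theta=-73/92 (≈-0.7935)
After 3 (propagate distance d=5): x=-1607/92 (≈-17.4674) theta=-73/92 (≈-0.7935)
After 4 (thin lens f=17): x=-1607/92 (≈-17.4674) theta=183/782 (≈0.2340)
After 5 (propagate distance d=32): x=-15607/1564 (≈-9.9789) theta=183/782 (≈0.2340)
After 6 (thin lens f=-18): x=-15607/1564 (≈-9.9789) theta=-9019/28152 (≈-0.3204)
After 7 (propagate distance d=21): x=-156775/9384 (≈-16.7066) theta=-9019/28152 (≈-0.3204)
After 8 (thin lens f=59): x=-156775/9384 (≈-16.7066) theta=-15449/415242 (≈-0.0372)
After 9 (propagate distance d=11 (to screen)): x=-28428931/1660968 (≈-17.1159) theta=-15449/415242 (≈-0.0372)
|theta_initial|=0.5000 |theta_final|=15449/415242 (≈0.0372) -> not increased

Answer: no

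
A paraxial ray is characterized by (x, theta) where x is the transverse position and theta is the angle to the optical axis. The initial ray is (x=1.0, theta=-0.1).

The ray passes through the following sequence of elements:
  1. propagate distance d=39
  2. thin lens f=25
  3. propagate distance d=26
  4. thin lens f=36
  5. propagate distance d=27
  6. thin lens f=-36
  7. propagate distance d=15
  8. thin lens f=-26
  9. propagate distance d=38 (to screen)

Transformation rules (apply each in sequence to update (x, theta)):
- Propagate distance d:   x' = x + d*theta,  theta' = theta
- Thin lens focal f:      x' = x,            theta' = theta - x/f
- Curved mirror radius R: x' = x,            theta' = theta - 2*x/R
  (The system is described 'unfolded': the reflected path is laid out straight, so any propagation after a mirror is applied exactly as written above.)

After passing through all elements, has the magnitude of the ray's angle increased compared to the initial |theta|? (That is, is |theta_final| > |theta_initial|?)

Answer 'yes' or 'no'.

Initial: x=1.0000 theta=-0.1000
After 1 (propagate distance d=39): x=-2.9000 theta=-0.1000
After 2 (thin lens f=25): x=-2.9000 theta=0.0160
After 3 (propagate distance d=26): x=-2.4840 theta=0.0160
After 4 (thin lens f=36): x=-2.4840 theta=0.0850
After 5 (propagate distance d=27): x=-0.1890 theta=0.0850
After 6 (thin lens f=-36): x=-0.1890 theta=319/4000 (≈0.0798)
After 7 (propagate distance d=15): x=4029/4000 (≈1.0073) theta=319/4000 (≈0.0798)
After 8 (thin lens f=-26): x=4029/4000 (≈1.0073) theta=12323/104000 (≈0.1185)
After 9 (propagate distance d=38 (to screen)): x=143257/26000 (≈5.5099) theta=12323/104000 (≈0.1185)
|theta_initial|=0.1000 |theta_final|=12323/104000 (≈0.1185) -> increased

Answer: yes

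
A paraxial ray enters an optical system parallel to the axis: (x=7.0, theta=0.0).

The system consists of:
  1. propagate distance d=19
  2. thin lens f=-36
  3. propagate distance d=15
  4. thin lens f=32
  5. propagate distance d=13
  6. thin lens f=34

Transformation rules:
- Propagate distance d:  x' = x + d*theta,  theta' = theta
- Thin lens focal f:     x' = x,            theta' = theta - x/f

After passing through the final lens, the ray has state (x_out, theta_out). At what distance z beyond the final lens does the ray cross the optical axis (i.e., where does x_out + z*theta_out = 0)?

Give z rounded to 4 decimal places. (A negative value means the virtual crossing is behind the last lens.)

Answer: 23.1856

Derivation:
Initial: x=7.0000 theta=0.0000
After 1 (propagate distance d=19): x=7.0000 theta=0.0000
After 2 (thin lens f=-36): x=7.0000 theta=7/36 (≈0.1944)
After 3 (propagate distance d=15): x=119/12 (≈9.9167) theta=7/36 (≈0.1944)
After 4 (thin lens f=32): x=119/12 (≈9.9167) theta=-133/1152 (≈-0.1155)
After 5 (propagate distance d=13): x=9695/1152 (≈8.4158) theta=-133/1152 (≈-0.1155)
After 6 (thin lens f=34): x=9695/1152 (≈8.4158) theta=-4739/13056 (≈-0.3630)
z_focus = -x_out/theta_out = -(9695/1152)/(-4739/13056) = 47090/2031 ≈ 23.1856
Rounded to 4 decimal places: z = 23.1856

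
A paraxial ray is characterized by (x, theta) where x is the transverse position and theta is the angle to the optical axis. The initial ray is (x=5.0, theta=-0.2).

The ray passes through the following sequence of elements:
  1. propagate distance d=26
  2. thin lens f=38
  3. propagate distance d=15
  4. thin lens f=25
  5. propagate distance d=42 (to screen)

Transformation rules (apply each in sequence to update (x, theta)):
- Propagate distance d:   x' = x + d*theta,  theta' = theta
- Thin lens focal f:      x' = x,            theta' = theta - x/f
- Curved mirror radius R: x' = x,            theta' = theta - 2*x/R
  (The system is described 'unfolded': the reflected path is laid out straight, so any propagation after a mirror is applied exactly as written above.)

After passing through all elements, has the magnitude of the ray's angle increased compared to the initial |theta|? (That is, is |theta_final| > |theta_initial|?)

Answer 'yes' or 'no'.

Initial: x=5.0000 theta=-0.2000
After 1 (propagate distance d=26): x=-0.2000 theta=-0.2000
After 2 (thin lens f=38): x=-0.2000 theta=-37/190 (≈-0.1947)
After 3 (propagate distance d=15): x=-593/190 (≈-3.1211) theta=-37/190 (≈-0.1947)
After 4 (thin lens f=25): x=-593/190 (≈-3.1211) theta=-166/2375 (≈-0.0699)
After 5 (propagate distance d=42 (to screen)): x=-28769/4750 (≈-6.0566) theta=-166/2375 (≈-0.0699)
|theta_initial|=0.2000 |theta_final|=166/2375 (≈0.0699) -> not increased

Answer: no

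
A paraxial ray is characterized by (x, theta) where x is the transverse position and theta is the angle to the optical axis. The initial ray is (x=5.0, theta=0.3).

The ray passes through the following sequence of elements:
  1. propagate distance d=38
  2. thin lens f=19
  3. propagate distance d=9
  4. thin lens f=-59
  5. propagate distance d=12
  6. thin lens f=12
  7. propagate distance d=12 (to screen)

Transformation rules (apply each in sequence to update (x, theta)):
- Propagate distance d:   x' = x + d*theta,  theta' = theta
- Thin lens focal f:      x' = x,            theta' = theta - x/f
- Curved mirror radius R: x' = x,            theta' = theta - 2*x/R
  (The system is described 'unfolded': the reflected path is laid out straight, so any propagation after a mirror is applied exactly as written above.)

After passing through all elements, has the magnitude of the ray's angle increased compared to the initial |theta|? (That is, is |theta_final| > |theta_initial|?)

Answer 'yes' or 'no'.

Answer: yes

Derivation:
Initial: x=5.0000 theta=0.3000
After 1 (propagate distance d=38): x=16.4000 theta=0.3000
After 2 (thin lens f=19): x=16.4000 theta=-107/190 (≈-0.5632)
After 3 (propagate distance d=9): x=2153/190 (≈11.3316) theta=-107/190 (≈-0.5632)
After 4 (thin lens f=-59): x=2153/190 (≈11.3316) theta=-416/1121 (≈-0.3711)
After 5 (propagate distance d=12): x=77107/11210 (≈6.8784) theta=-416/1121 (≈-0.3711)
After 6 (thin lens f=12): x=77107/11210 (≈6.8784) theta=-2153/2280 (≈-0.9443)
After 7 (propagate distance d=12 (to screen)): x=-4992/1121 (≈-4.4532) theta=-2153/2280 (≈-0.9443)
|theta_initial|=0.3000 |theta_final|=2153/2280 (≈0.9443) -> increased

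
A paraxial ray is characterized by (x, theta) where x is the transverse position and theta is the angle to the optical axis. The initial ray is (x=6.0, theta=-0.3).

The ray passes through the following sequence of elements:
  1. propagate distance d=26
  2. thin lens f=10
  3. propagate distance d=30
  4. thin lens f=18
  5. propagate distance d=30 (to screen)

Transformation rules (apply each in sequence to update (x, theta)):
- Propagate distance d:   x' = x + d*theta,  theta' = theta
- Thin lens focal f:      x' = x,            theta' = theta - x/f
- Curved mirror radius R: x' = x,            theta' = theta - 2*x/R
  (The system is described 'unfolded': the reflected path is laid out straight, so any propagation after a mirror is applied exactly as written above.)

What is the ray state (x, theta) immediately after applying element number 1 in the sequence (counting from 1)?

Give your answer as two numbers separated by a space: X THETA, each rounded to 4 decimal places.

Answer: -1.8000 -0.3000

Derivation:
Initial: x=6.0000 theta=-0.3000
After 1 (propagate distance d=26): x=-1.8000 theta=-0.3000
Rounded to 4 decimal places: x = -1.8000, theta = -0.3000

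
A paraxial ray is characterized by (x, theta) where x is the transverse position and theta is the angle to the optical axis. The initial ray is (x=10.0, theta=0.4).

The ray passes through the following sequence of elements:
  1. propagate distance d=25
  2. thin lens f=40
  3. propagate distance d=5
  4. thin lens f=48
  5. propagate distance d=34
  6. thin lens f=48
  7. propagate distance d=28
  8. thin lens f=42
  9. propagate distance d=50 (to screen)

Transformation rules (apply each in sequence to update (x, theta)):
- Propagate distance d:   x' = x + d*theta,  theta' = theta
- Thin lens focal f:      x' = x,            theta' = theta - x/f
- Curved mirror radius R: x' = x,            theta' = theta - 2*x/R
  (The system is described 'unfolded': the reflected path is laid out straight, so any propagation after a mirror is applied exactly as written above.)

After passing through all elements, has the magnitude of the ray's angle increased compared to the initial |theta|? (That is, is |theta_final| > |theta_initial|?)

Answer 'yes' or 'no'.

Answer: no

Derivation:
Initial: x=10.0000 theta=0.4000
After 1 (propagate distance d=25): x=20.0000 theta=0.4000
After 2 (thin lens f=40): x=20.0000 theta=-0.1000
After 3 (propagate distance d=5): x=19.5000 theta=-0.1000
After 4 (thin lens f=48): x=19.5000 theta=-81/160 (≈-0.5063)
After 5 (propagate distance d=34): x=2.2875 theta=-81/160 (≈-0.5063)
After 6 (thin lens f=48): x=2.2875 theta=-709/1280 (≈-0.5539)
After 7 (propagate distance d=28): x=-4231/320 (≈-13.2219) theta=-709/1280 (≈-0.5539)
After 8 (thin lens f=42): x=-4231/320 (≈-13.2219) theta=-6427/26880 (≈-0.2391)
After 9 (propagate distance d=50 (to screen)): x=-338377/13440 (≈-25.1769) theta=-6427/26880 (≈-0.2391)
|theta_initial|=0.4000 |theta_final|=6427/26880 (≈0.2391) -> not increased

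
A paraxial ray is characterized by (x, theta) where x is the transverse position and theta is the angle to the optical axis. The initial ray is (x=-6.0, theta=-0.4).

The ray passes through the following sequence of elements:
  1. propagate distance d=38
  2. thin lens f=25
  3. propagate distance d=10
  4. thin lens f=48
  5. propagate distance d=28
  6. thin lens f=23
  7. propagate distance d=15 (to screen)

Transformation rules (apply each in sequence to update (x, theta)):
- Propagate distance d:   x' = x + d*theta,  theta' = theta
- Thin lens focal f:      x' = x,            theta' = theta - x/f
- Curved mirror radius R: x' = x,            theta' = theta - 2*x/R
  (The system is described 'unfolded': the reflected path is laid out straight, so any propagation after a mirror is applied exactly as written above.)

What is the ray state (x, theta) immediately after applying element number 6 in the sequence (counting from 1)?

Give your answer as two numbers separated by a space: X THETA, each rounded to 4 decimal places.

Initial: x=-6.0000 theta=-0.4000
After 1 (propagate distance d=38): x=-21.2000 theta=-0.4000
After 2 (thin lens f=25): x=-21.2000 theta=0.4480
After 3 (propagate distance d=10): x=-16.7200 theta=0.4480
After 4 (thin lens f=48): x=-16.7200 theta=2389/3000 (≈0.7963)
After 5 (propagate distance d=28): x=4183/750 (≈5.5773) theta=2389/3000 (≈0.7963)
After 6 (thin lens f=23): x=4183/750 (≈5.5773) theta=7643/13800 (≈0.5538)
Rounded to 4 decimal places: x = 5.5773, theta = 0.5538

Answer: 5.5773 0.5538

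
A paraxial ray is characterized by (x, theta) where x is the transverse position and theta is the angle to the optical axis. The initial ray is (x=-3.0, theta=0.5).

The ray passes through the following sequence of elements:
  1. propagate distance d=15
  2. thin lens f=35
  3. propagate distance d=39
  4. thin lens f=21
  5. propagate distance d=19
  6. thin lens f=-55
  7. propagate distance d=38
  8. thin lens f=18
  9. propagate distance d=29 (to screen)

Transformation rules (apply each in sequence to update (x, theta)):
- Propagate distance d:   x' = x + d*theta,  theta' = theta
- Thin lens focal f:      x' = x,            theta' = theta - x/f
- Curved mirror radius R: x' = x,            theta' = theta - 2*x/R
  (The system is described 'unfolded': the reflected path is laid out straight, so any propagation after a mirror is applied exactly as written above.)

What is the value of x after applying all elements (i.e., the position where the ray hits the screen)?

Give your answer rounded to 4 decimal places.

Answer: -7.5639

Derivation:
Initial: x=-3.0000 theta=0.5000
After 1 (propagate distance d=15): x=4.5000 theta=0.5000
After 2 (thin lens f=35): x=4.5000 theta=13/35 (≈0.3714)
After 3 (propagate distance d=39): x=1329/70 (≈18.9857) theta=13/35 (≈0.3714)
After 4 (thin lens f=21): x=1329/70 (≈18.9857) theta=-261/490 (≈-0.5327)
After 5 (propagate distance d=19): x=2172/245 (≈8.8653) theta=-261/490 (≈-0.5327)
After 6 (thin lens f=-55): x=2172/245 (≈8.8653) theta=-10011/26950 (≈-0.3715)
After 7 (propagate distance d=38): x=-10107/1925 (≈-5.2504) theta=-10011/26950 (≈-0.3715)
After 8 (thin lens f=18): x=-10107/1925 (≈-5.2504) theta=-43/539 (≈-0.0798)
After 9 (propagate distance d=29 (to screen)): x=-101924/13475 (≈-7.5639) theta=-43/539 (≈-0.0798)
Rounded to 4 decimal places: x = -7.5639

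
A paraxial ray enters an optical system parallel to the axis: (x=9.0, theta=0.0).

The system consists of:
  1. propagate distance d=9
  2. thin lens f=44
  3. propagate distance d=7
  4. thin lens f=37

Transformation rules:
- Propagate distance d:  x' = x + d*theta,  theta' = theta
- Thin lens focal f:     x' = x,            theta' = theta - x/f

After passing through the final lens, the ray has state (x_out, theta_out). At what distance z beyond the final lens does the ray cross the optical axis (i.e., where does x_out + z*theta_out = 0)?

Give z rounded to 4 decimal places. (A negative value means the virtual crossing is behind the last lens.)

Answer: 18.5000

Derivation:
Initial: x=9.0000 theta=0.0000
After 1 (propagate distance d=9): x=9.0000 theta=0.0000
After 2 (thin lens f=44): x=9.0000 theta=-9/44 (≈-0.2045)
After 3 (propagate distance d=7): x=333/44 (≈7.5682) theta=-9/44 (≈-0.2045)
After 4 (thin lens f=37): x=333/44 (≈7.5682) theta=-9/22 (≈-0.4091)
z_focus = -x_out/theta_out = -(333/44)/(-9/22) = 18.5000
Rounded to 4 decimal places: z = 18.5000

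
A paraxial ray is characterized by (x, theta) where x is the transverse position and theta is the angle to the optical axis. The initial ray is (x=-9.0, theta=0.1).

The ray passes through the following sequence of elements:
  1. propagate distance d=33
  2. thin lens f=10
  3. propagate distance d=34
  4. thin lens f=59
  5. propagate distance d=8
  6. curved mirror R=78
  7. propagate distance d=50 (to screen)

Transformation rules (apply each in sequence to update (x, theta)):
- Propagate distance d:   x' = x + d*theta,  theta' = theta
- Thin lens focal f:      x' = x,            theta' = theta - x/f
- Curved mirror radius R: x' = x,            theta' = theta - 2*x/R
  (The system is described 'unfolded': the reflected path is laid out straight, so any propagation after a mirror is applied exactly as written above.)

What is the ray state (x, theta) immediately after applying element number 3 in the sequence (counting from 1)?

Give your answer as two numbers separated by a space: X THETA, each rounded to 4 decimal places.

Answer: 17.0800 0.6700

Derivation:
Initial: x=-9.0000 theta=0.1000
After 1 (propagate distance d=33): x=-5.7000 theta=0.1000
After 2 (thin lens f=10): x=-5.7000 theta=0.6700
After 3 (propagate distance d=34): x=17.0800 theta=0.6700
Rounded to 4 decimal places: x = 17.0800, theta = 0.6700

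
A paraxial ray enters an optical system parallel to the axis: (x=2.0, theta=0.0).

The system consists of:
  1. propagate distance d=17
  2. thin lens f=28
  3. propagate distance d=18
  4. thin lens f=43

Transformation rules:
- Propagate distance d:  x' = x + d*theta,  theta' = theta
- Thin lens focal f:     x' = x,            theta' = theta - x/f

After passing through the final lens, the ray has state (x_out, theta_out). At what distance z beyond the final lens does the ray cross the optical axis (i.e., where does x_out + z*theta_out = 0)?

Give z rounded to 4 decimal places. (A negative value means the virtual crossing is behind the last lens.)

Answer: 8.1132

Derivation:
Initial: x=2.0000 theta=0.0000
After 1 (propagate distance d=17): x=2.0000 theta=0.0000
After 2 (thin lens f=28): x=2.0000 theta=-1/14 (≈-0.0714)
After 3 (propagate distance d=18): x=5/7 (≈0.7143) theta=-1/14 (≈-0.0714)
After 4 (thin lens f=43): x=5/7 (≈0.7143) theta=-53/602 (≈-0.0880)
z_focus = -x_out/theta_out = -(5/7)/(-53/602) = 430/53 ≈ 8.1132
Rounded to 4 decimal places: z = 8.1132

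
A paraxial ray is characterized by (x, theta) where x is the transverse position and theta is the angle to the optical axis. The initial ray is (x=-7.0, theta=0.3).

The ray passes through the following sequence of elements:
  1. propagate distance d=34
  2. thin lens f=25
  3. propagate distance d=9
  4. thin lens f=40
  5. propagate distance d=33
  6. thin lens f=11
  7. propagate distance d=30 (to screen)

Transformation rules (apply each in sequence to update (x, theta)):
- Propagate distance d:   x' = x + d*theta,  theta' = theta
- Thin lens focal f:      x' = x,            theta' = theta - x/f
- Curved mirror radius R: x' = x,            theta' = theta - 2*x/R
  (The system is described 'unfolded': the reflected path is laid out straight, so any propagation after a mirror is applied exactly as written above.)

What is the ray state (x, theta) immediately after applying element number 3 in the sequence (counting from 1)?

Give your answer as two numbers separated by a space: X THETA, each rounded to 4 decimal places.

Initial: x=-7.0000 theta=0.3000
After 1 (propagate distance d=34): x=3.2000 theta=0.3000
After 2 (thin lens f=25): x=3.2000 theta=0.1720
After 3 (propagate distance d=9): x=4.7480 theta=0.1720
Rounded to 4 decimal places: x = 4.7480, theta = 0.1720

Answer: 4.7480 0.1720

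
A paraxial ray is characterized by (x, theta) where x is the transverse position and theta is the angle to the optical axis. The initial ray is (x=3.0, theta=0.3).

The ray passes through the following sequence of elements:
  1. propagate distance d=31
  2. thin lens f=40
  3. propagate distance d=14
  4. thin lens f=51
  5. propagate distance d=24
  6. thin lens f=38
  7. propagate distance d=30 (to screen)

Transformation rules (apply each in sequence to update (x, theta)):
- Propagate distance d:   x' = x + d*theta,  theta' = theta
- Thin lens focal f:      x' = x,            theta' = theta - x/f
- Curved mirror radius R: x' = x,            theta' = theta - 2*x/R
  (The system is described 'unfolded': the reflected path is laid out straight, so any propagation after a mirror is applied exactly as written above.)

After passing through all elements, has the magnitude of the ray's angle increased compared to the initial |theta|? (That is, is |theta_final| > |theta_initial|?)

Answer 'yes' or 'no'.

Answer: yes

Derivation:
Initial: x=3.0000 theta=0.3000
After 1 (propagate distance d=31): x=12.3000 theta=0.3000
After 2 (thin lens f=40): x=12.3000 theta=-0.0075
After 3 (propagate distance d=14): x=12.1950 theta=-0.0075
After 4 (thin lens f=51): x=12.1950 theta=-1677/6800 (≈-0.2466)
After 5 (propagate distance d=24): x=21339/3400 (≈6.2762) theta=-1677/6800 (≈-0.2466)
After 6 (thin lens f=38): x=21339/3400 (≈6.2762) theta=-26601/64600 (≈-0.4118)
After 7 (propagate distance d=30 (to screen)): x=-392589/64600 (≈-6.0772) theta=-26601/64600 (≈-0.4118)
|theta_initial|=0.3000 |theta_final|=26601/64600 (≈0.4118) -> increased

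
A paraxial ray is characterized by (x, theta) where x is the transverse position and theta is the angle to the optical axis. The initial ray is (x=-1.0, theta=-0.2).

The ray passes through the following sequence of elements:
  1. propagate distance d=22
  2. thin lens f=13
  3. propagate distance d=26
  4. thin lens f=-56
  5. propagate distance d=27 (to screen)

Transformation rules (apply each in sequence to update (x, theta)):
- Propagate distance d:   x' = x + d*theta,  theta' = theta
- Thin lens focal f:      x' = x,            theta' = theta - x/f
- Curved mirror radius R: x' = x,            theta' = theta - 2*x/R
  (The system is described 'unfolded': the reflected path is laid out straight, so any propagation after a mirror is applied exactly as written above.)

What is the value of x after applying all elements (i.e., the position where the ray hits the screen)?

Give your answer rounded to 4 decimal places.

Answer: 6.1118

Derivation:
Initial: x=-1.0000 theta=-0.2000
After 1 (propagate distance d=22): x=-5.4000 theta=-0.2000
After 2 (thin lens f=13): x=-5.4000 theta=14/65 (≈0.2154)
After 3 (propagate distance d=26): x=0.2000 theta=14/65 (≈0.2154)
After 4 (thin lens f=-56): x=0.2000 theta=797/3640 (≈0.2190)
After 5 (propagate distance d=27 (to screen)): x=22247/3640 (≈6.1118) theta=797/3640 (≈0.2190)
Rounded to 4 decimal places: x = 6.1118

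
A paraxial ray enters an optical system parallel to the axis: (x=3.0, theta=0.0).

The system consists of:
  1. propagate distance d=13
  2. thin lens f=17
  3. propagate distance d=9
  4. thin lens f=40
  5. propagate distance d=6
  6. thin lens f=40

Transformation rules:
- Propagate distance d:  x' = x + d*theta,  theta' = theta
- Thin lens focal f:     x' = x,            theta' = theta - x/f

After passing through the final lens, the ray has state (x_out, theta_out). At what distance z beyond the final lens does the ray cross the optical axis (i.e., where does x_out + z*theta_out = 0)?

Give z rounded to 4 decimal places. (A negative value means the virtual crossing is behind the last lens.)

Initial: x=3.0000 theta=0.0000
After 1 (propagate distance d=13): x=3.0000 theta=0.0000
After 2 (thin lens f=17): x=3.0000 theta=-3/17 (≈-0.1765)
After 3 (propagate distance d=9): x=24/17 (≈1.4118) theta=-3/17 (≈-0.1765)
After 4 (thin lens f=40): x=24/17 (≈1.4118) theta=-18/85 (≈-0.2118)
After 5 (propagate distance d=6): x=12/85 (≈0.1412) theta=-18/85 (≈-0.2118)
After 6 (thin lens f=40): x=12/85 (≈0.1412) theta=-183/850 (≈-0.2153)
z_focus = -x_out/theta_out = -(12/85)/(-183/850) = 40/61 ≈ 0.6557
Rounded to 4 decimal places: z = 0.6557

Answer: 0.6557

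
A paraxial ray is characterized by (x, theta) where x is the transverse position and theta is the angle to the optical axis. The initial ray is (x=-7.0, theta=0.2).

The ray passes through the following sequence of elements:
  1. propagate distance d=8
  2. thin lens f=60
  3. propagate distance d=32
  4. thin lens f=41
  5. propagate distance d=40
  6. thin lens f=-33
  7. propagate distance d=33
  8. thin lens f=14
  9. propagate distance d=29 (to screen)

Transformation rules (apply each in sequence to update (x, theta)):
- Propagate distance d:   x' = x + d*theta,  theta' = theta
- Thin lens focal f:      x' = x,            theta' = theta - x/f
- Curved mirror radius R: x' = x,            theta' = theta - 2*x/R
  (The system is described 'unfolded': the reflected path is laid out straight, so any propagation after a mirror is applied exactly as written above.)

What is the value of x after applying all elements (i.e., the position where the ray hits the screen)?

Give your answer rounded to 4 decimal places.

Initial: x=-7.0000 theta=0.2000
After 1 (propagate distance d=8): x=-5.4000 theta=0.2000
After 2 (thin lens f=60): x=-5.4000 theta=0.2900
After 3 (propagate distance d=32): x=3.8800 theta=0.2900
After 4 (thin lens f=41): x=3.8800 theta=801/4100 (≈0.1954)
After 5 (propagate distance d=40): x=11987/1025 (≈11.6946) theta=801/4100 (≈0.1954)
After 6 (thin lens f=-33): x=11987/1025 (≈11.6946) theta=74381/135300 (≈0.5497)
After 7 (propagate distance d=33): x=122329/4100 (≈29.8363) theta=74381/135300 (≈0.5497)
After 8 (thin lens f=14): x=122329/4100 (≈29.8363) theta=-2995523/1894200 (≈-1.5814)
After 9 (propagate distance d=29 (to screen)): x=-30354169/1894200 (≈-16.0248) theta=-2995523/1894200 (≈-1.5814)
Rounded to 4 decimal places: x = -16.0248

Answer: -16.0248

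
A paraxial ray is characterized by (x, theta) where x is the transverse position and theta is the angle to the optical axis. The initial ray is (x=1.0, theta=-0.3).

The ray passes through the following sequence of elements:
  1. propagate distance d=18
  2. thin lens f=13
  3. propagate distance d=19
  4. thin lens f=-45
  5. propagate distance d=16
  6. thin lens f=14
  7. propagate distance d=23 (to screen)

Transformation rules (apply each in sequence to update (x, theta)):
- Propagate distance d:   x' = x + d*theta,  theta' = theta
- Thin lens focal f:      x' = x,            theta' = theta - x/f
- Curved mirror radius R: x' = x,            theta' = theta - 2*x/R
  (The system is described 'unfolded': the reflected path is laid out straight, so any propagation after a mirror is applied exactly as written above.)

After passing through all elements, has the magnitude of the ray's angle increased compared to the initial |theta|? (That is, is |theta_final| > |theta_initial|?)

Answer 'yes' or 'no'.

Initial: x=1.0000 theta=-0.3000
After 1 (propagate distance d=18): x=-4.4000 theta=-0.3000
After 2 (thin lens f=13): x=-4.4000 theta=1/26 (≈0.0385)
After 3 (propagate distance d=19): x=-477/130 (≈-3.6692) theta=1/26 (≈0.0385)
After 4 (thin lens f=-45): x=-477/130 (≈-3.6692) theta=-14/325 (≈-0.0431)
After 5 (propagate distance d=16): x=-2833/650 (≈-4.3585) theta=-14/325 (≈-0.0431)
After 6 (thin lens f=14): x=-2833/650 (≈-4.3585) theta=2441/9100 (≈0.2682)
After 7 (propagate distance d=23 (to screen)): x=16481/9100 (≈1.8111) theta=2441/9100 (≈0.2682)
|theta_initial|=0.3000 |theta_final|=2441/9100 (≈0.2682) -> not increased

Answer: no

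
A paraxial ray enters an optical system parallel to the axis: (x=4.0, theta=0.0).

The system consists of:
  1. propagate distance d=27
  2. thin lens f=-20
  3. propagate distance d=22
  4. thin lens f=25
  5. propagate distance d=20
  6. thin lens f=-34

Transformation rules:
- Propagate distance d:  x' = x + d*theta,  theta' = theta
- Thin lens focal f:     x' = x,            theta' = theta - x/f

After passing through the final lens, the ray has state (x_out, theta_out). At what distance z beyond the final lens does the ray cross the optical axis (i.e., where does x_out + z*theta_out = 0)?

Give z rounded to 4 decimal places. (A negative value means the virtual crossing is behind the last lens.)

Answer: -182.8788

Derivation:
Initial: x=4.0000 theta=0.0000
After 1 (propagate distance d=27): x=4.0000 theta=0.0000
After 2 (thin lens f=-20): x=4.0000 theta=0.2000
After 3 (propagate distance d=22): x=8.4000 theta=0.2000
After 4 (thin lens f=25): x=8.4000 theta=-0.1360
After 5 (propagate distance d=20): x=5.6800 theta=-0.1360
After 6 (thin lens f=-34): x=5.6800 theta=66/2125 (≈0.0311)
z_focus = -x_out/theta_out = -(5.6800)/(66/2125) = -6035/33 ≈ -182.8788
Rounded to 4 decimal places: z = -182.8788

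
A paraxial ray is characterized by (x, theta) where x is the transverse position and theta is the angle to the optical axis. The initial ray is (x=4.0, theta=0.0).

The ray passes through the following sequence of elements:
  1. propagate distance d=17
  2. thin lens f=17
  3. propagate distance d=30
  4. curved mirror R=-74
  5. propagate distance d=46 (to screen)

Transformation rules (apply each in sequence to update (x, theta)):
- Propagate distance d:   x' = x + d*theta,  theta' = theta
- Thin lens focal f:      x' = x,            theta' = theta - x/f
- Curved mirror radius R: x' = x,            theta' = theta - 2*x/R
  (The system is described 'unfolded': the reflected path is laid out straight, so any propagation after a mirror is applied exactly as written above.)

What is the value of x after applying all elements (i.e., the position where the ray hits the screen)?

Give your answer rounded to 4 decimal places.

Answer: -17.6852

Derivation:
Initial: x=4.0000 theta=0.0000
After 1 (propagate distance d=17): x=4.0000 theta=0.0000
After 2 (thin lens f=17): x=4.0000 theta=-4/17 (≈-0.2353)
After 3 (propagate distance d=30): x=-52/17 (≈-3.0588) theta=-4/17 (≈-0.2353)
After 4 (curved mirror R=-74): x=-52/17 (≈-3.0588) theta=-200/629 (≈-0.3180)
After 5 (propagate distance d=46 (to screen)): x=-11124/629 (≈-17.6852) theta=-200/629 (≈-0.3180)
Rounded to 4 decimal places: x = -17.6852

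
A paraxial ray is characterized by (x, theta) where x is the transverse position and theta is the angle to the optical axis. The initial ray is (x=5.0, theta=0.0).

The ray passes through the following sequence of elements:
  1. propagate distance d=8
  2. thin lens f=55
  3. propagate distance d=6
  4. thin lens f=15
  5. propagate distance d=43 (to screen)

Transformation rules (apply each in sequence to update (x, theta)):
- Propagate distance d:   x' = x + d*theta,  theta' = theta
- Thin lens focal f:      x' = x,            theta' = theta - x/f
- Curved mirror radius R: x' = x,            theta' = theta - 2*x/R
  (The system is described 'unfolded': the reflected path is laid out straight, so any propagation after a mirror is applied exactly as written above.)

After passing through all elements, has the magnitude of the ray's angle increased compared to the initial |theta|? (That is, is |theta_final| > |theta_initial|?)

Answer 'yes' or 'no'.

Initial: x=5.0000 theta=0.0000
After 1 (propagate distance d=8): x=5.0000 theta=0.0000
After 2 (thin lens f=55): x=5.0000 theta=-1/11 (≈-0.0909)
After 3 (propagate distance d=6): x=49/11 (≈4.4545) theta=-1/11 (≈-0.0909)
After 4 (thin lens f=15): x=49/11 (≈4.4545) theta=-64/165 (≈-0.3879)
After 5 (propagate distance d=43 (to screen)): x=-2017/165 (≈-12.2242) theta=-64/165 (≈-0.3879)
|theta_initial|=0.0000 |theta_final|=64/165 (≈0.3879) -> increased

Answer: yes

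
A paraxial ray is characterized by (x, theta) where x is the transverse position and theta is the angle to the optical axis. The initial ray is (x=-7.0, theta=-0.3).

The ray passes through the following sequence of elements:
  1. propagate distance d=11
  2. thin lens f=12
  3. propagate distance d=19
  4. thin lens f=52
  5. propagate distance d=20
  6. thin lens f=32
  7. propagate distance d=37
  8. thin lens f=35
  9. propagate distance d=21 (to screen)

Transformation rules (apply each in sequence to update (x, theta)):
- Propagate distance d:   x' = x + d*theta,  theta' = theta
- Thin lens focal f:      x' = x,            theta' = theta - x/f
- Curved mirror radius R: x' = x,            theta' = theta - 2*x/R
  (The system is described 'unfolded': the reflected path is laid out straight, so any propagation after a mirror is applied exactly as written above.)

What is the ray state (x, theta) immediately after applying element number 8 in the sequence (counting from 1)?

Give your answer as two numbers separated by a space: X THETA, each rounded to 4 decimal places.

Initial: x=-7.0000 theta=-0.3000
After 1 (propagate distance d=11): x=-10.3000 theta=-0.3000
After 2 (thin lens f=12): x=-10.3000 theta=67/120 (≈0.5583)
After 3 (propagate distance d=19): x=37/120 (≈0.3083) theta=67/120 (≈0.5583)
After 4 (thin lens f=52): x=37/120 (≈0.3083) theta=1149/2080 (≈0.5524)
After 5 (propagate distance d=20): x=4429/390 (≈11.3564) theta=1149/2080 (≈0.5524)
After 6 (thin lens f=32): x=4429/390 (≈11.3564) theta=493/2496 (≈0.1975)
After 7 (propagate distance d=37): x=232933/12480 (≈18.6645) theta=493/2496 (≈0.1975)
After 8 (thin lens f=35): x=232933/12480 (≈18.6645) theta=-24443/72800 (≈-0.3358)
Rounded to 4 decimal places: x = 18.6645, theta = -0.3358

Answer: 18.6645 -0.3358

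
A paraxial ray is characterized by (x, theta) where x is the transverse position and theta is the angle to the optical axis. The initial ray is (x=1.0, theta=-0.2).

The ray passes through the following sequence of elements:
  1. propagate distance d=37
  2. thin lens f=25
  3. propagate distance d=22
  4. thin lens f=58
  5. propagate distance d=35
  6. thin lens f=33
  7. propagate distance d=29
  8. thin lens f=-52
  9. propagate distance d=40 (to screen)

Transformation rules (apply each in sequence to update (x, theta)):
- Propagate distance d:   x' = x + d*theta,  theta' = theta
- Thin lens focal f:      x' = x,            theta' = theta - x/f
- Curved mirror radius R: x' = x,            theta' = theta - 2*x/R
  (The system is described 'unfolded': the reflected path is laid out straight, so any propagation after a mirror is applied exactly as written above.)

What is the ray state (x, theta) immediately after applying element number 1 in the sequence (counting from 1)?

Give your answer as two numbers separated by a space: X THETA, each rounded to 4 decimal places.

Initial: x=1.0000 theta=-0.2000
After 1 (propagate distance d=37): x=-6.4000 theta=-0.2000
Rounded to 4 decimal places: x = -6.4000, theta = -0.2000

Answer: -6.4000 -0.2000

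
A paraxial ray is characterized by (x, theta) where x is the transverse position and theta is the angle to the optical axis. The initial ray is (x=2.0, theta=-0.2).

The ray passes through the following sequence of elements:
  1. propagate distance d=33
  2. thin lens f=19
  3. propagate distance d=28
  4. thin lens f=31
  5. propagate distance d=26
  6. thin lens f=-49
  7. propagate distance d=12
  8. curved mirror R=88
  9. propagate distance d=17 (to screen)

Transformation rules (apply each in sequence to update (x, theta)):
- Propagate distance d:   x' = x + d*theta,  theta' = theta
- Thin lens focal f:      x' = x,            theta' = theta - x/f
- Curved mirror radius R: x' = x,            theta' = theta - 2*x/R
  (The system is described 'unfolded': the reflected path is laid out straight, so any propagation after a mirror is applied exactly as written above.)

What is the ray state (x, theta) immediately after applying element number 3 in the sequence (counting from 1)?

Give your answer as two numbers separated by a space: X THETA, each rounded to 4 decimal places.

Initial: x=2.0000 theta=-0.2000
After 1 (propagate distance d=33): x=-4.6000 theta=-0.2000
After 2 (thin lens f=19): x=-4.6000 theta=4/95 (≈0.0421)
After 3 (propagate distance d=28): x=-65/19 (≈-3.4211) theta=4/95 (≈0.0421)
Rounded to 4 decimal places: x = -3.4211, theta = 0.0421

Answer: -3.4211 0.0421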